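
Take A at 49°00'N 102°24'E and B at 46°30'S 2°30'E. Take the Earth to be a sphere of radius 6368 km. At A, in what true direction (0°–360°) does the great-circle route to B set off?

θ = atan2( sin Δλ·cos φ₂ ,  cos φ₁ sin φ₂ − sin φ₁ cos φ₂ cos Δλ )
  = atan2(-0.6781, -0.3866) = 240.31°

240.3°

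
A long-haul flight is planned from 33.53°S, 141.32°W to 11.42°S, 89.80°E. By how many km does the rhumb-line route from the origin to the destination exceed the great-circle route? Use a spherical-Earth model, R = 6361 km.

705 km

Great circle: cos σ = sin φ₁ sin φ₂ + cos φ₁ cos φ₂ cos Δλ,  σ = 1.9861 rad → d_gc = 12633.9 km
Rhumb line: Δψ = +0.4211, q = Δφ/Δψ = 0.9163, d_rh = R√(Δφ²+q²Δλ²) = 13338.5 km
Excess = 13338.5 − 12633.9 = 704.6 ≈ 705 km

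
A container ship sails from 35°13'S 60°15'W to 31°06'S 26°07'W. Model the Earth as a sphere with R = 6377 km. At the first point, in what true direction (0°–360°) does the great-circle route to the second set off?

N = sin Δλ·cos φ₂ = +0.4805;  D = cos φ₁ sin φ₂ − sin φ₁ cos φ₂ cos Δλ = -0.0133
initial course = atan2(N, D) = 91.58°

91.6°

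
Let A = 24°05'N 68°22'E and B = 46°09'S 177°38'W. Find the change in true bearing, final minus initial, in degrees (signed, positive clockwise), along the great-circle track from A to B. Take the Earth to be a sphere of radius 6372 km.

-39.6°

Initial bearing θ₁ = atan2(sin Δλ cos φ₂, cos φ₁ sin φ₂ − sin φ₁ cos φ₂ cos Δλ) = 130.65°
Final bearing θ₂ = (initial bearing from the destination back to the start) + 180° = 91.02°
Δθ = θ₂ − θ₁ = -39.6°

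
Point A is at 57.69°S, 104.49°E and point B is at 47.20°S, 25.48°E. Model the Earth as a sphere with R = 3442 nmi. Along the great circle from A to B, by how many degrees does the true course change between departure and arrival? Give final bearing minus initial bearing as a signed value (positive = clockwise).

At departure: θ₁ = atan2(sin Δλ cos φ₂, cos φ₁ sin φ₂ − sin φ₁ cos φ₂ cos Δλ) = 247.03°
At arrival: θ₂ = atan2(sin Δλ cos φ₁, −cos φ₂ sin φ₁ + sin φ₂ cos φ₁ cos Δλ) = 313.59°
Δθ = θ₂ − θ₁ = +66.6°

+66.6°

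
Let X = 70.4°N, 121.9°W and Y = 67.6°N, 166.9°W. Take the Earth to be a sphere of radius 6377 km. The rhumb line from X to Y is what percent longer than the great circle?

2.3%

Great circle: σ = 0.2789 rad → d_gc = Rσ = 1778.4 km
Rhumb: Δφ = -0.0489, Δλ = -0.7854, Δψ = -0.1366, q = Δφ/Δψ = 0.3578 → d_rh = R√(Δφ²+q²Δλ²) = 1819.2 km
Excess = (1819.2 − 1778.4) / 1778.4 = 40.8 / 1778.4 = 2.29% ≈ 2.3%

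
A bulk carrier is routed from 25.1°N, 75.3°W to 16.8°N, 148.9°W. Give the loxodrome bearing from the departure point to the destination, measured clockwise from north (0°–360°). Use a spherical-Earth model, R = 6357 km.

Δψ = ln[tan(π/4+φ₂/2)/tan(π/4+φ₁/2)] = -0.1553
Δλ = -1.2846 rad (taken the short way round)
course = atan2(Δλ, Δψ) = 263.11°

263.1°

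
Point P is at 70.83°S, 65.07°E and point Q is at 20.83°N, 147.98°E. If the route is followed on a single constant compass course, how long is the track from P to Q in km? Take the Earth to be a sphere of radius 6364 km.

12271 km

Δψ = ln[tan(π/4+φ₂/2)/tan(π/4+φ₁/2)] = +2.1505;  Δφ = +1.5998 rad,  Δλ = +1.4471 rad
q = Δφ/Δψ = 0.7439
d = R·√(Δφ² + q²Δλ²) = 6364·1.92823 = 12271 km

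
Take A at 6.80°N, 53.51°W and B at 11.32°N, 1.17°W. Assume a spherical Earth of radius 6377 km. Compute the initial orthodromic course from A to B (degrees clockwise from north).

80.9°

θ = atan2( sin Δλ·cos φ₂ ,  cos φ₁ sin φ₂ − sin φ₁ cos φ₂ cos Δλ )
  = atan2(+0.7762, +0.1240) = 80.93°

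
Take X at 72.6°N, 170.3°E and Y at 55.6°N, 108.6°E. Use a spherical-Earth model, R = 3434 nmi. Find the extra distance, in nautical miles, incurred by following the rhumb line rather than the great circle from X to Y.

73 nmi

Great circle: cos σ = sin φ₁ sin φ₂ + cos φ₁ cos φ₂ cos Δλ,  σ = 0.5207 rad → d_gc = 1788.2 nmi
Rhumb line: Δψ = -0.7045, q = Δφ/Δψ = 0.4211, d_rh = R√(Δφ²+q²Δλ²) = 1861.0 nmi
Excess = 1861.0 − 1788.2 = 72.8 ≈ 73 nmi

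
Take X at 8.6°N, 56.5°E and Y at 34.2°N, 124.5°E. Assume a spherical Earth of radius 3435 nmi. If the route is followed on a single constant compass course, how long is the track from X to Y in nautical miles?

4056 nmi

Rhumb course C = atan2(Δλ, Δψ) with Δψ = ln[tan(π/4+φ₂/2)/tan(π/4+φ₁/2)] = +0.4852, Δλ = +1.1868 → C = 67.76°
d = R·|Δφ| / |cos C| = 3435·0.44680 / 0.37843 = 4056 nmi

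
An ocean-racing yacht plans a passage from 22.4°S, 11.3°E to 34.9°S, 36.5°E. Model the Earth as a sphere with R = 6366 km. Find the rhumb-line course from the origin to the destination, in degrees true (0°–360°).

Meridional parts: M(φ₁)=-0.4013, M(φ₂)=-0.6507 → ΔM = -0.2494;  Δλ = +0.4398 rad
tan C = Δλ / ΔM = -1.7636 → C = 119.55°

119.6°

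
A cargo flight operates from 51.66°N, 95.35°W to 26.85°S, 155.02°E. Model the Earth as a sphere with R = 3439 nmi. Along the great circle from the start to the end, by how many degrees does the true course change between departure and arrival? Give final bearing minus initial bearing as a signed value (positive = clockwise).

-43.0°

Initial bearing θ₁ = atan2(sin Δλ cos φ₂, cos φ₁ sin φ₂ − sin φ₁ cos φ₂ cos Δλ) = 266.93°
Final bearing θ₂ = (initial bearing from the destination back to the start) + 180° = 223.97°
Δθ = θ₂ − θ₁ = -43.0°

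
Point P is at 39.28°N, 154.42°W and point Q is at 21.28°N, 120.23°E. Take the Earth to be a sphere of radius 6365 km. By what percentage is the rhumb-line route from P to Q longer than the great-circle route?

Great circle: σ = 1.2784 rad → d_gc = Rσ = 8137.0 km
Rhumb: Δφ = -0.3142, Δλ = -1.4896, Δψ = -0.3663, q = Δφ/Δψ = 0.8576 → d_rh = R√(Δφ²+q²Δλ²) = 8373.3 km
Excess = (8373.3 − 8137.0) / 8137.0 = 236.3 / 8137.0 = 2.90% ≈ 2.9%

2.9%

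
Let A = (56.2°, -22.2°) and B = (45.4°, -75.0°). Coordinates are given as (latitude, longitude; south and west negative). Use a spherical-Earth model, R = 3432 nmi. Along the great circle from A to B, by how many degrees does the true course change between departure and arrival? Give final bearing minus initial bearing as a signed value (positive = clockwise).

-42.3°

At departure: θ₁ = atan2(sin Δλ cos φ₂, cos φ₁ sin φ₂ − sin φ₁ cos φ₂ cos Δλ) = 274.43°
At arrival: θ₂ = atan2(sin Δλ cos φ₁, −cos φ₂ sin φ₁ + sin φ₂ cos φ₁ cos Δλ) = 232.18°
Δθ = θ₂ − θ₁ = -42.3°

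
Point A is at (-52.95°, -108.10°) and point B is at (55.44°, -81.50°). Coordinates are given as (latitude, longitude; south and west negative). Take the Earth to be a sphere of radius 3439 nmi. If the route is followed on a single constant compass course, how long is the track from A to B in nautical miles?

6641 nmi

Δψ = ln[tan(π/4+φ₂/2)/tan(π/4+φ₁/2)] = +2.2611;  Δφ = +1.8918 rad,  Δλ = +0.4643 rad
q = Δφ/Δψ = 0.8367
d = R·√(Δφ² + q²Δλ²) = 3439·1.93123 = 6641 nmi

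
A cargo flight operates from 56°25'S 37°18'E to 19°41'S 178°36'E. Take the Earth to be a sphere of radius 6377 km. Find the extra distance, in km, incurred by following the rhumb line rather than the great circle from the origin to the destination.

1756 km

Great circle: cos σ = sin φ₁ sin φ₂ + cos φ₁ cos φ₂ cos Δλ,  σ = 1.6970 rad → d_gc = 10821.8 km
Rhumb line: Δψ = +0.8476, q = Δφ/Δψ = 0.7564, d_rh = R√(Δφ²+q²Δλ²) = 12578.2 km
Excess = 12578.2 − 10821.8 = 1756.4 ≈ 1756 km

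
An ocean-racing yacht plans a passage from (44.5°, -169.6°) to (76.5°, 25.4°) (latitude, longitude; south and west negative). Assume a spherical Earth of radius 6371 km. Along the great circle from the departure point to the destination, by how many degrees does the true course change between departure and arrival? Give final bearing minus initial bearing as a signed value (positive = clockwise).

-163.5°

At departure: θ₁ = atan2(sin Δλ cos φ₂, cos φ₁ sin φ₂ − sin φ₁ cos φ₂ cos Δλ) = 355.94°
At arrival: θ₂ = atan2(sin Δλ cos φ₁, −cos φ₂ sin φ₁ + sin φ₂ cos φ₁ cos Δλ) = 192.49°
Δθ = θ₂ − θ₁ = -163.5°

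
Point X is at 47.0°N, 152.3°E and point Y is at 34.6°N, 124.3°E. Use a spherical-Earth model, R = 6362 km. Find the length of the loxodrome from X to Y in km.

Rhumb course C = atan2(Δλ, Δψ) with Δψ = ln[tan(π/4+φ₂/2)/tan(π/4+φ₁/2)] = -0.2873, Δλ = -0.4887 → C = 239.55°
d = R·|Δφ| / |cos C| = 6362·0.21642 / 0.50680 = 2717 km

2717 km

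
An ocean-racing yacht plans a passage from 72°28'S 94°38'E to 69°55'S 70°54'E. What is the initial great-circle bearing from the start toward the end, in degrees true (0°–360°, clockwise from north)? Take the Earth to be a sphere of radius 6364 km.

N = sin Δλ·cos φ₂ = -0.1382;  D = cos φ₁ sin φ₂ − sin φ₁ cos φ₂ cos Δλ = +0.0168
initial course = atan2(N, D) = 276.93°

276.9°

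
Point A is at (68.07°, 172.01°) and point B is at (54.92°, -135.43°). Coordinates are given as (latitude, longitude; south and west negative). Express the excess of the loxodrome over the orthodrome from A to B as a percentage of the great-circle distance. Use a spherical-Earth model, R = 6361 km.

Great circle: σ = 0.4743 rad → d_gc = Rσ = 3016.9 km
Rhumb: Δφ = -0.2295, Δλ = +0.9173, Δψ = -0.4894, q = Δφ/Δψ = 0.4690 → d_rh = R√(Δφ²+q²Δλ²) = 3101.6 km
Excess = (3101.6 − 3016.9) / 3016.9 = 84.7 / 3016.9 = 2.81% ≈ 2.8%

2.8%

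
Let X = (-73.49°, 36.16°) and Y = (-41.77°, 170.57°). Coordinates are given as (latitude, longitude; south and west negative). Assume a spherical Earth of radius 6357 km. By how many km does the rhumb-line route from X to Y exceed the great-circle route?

1401 km

Great circle: cos σ = sin φ₁ sin φ₂ + cos φ₁ cos φ₂ cos Δλ,  σ = 1.0583 rad → d_gc = 6727.60 km
Rhumb line: Δψ = +1.1267, q = Δφ/Δψ = 0.4914, d_rh = R√(Δφ²+q²Δλ²) = 8129.08 km
Excess = 8129.08 − 6727.60 = 1401.48 ≈ 1401 km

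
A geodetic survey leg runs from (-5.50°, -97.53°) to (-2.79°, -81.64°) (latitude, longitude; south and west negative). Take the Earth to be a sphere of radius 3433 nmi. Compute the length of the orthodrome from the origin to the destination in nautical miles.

cos σ = sin φ₁ sin φ₂ + cos φ₁ cos φ₂ cos Δλ
      = sin(-5.50°)sin(-2.79°) + cos(-5.50°)cos(-2.79°)cos(15.89°) = 0.9609
σ = 16.077° → d = Rσ = 3433·0.28059 = 963 nmi

963 nmi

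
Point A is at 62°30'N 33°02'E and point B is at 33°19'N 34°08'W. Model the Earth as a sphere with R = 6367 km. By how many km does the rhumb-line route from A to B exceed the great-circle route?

196 km

Great circle: cos σ = sin φ₁ sin φ₂ + cos φ₁ cos φ₂ cos Δλ,  σ = 0.8803 rad → d_gc = 5604.7 km
Rhumb line: Δψ = -0.7904, q = Δφ/Δψ = 0.6444, d_rh = R√(Δφ²+q²Δλ²) = 5801.0 km
Excess = 5801.0 − 5604.7 = 196.3 ≈ 196 km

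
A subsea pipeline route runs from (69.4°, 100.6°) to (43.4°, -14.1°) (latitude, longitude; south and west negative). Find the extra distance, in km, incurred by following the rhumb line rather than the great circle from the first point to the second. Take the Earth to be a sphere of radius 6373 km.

Great circle: cos σ = sin φ₁ sin φ₂ + cos φ₁ cos φ₂ cos Δλ,  σ = 1.0047 rad → d_gc = 6403.0 km
Rhumb line: Δψ = -0.8628, q = Δφ/Δψ = 0.5259, d_rh = R√(Δφ²+q²Δλ²) = 7306.6 km
Excess = 7306.6 − 6403.0 = 903.6 ≈ 904 km

904 km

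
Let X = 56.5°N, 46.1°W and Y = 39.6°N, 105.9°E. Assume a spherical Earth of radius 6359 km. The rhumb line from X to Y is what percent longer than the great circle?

25.6%

Great circle: σ = 1.4141 rad → d_gc = Rσ = 8992.3 km
Rhumb: Δφ = -0.2950, Δλ = +2.6529, Δψ = -0.4469, q = Δφ/Δψ = 0.6600 → d_rh = R√(Δφ²+q²Δλ²) = 11290.3 km
Excess = (11290.3 − 8992.3) / 8992.3 = 2298.0 / 8992.3 = 25.56% ≈ 25.6%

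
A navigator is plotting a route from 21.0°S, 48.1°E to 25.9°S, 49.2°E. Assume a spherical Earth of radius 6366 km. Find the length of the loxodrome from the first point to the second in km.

556 km

Rhumb course C = atan2(Δλ, Δψ) with Δψ = ln[tan(π/4+φ₂/2)/tan(π/4+φ₁/2)] = -0.0933, Δλ = +0.0192 → C = 168.37°
d = R·|Δφ| / |cos C| = 6366·0.08552 / 0.97946 = 556 km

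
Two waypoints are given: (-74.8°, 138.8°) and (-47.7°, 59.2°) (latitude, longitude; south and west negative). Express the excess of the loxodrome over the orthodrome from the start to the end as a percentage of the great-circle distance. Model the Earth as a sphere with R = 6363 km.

Great circle: σ = 0.7293 rad → d_gc = Rσ = 4640.8 km
Rhumb: Δφ = +0.4730, Δλ = -1.3893, Δψ = +1.0645, q = Δφ/Δψ = 0.4443 → d_rh = R√(Δφ²+q²Δλ²) = 4948.2 km
Excess = (4948.2 − 4640.8) / 4640.8 = 307.4 / 4640.8 = 6.62% ≈ 6.6%

6.6%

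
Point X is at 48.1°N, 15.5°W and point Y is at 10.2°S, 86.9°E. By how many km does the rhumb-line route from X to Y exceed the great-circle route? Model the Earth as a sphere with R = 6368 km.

293 km

Great circle: cos σ = sin φ₁ sin φ₂ + cos φ₁ cos φ₂ cos Δλ,  σ = 1.8473 rad → d_gc = 11763.3 km
Rhumb line: Δψ = -1.1390, q = Δφ/Δψ = 0.8933, d_rh = R√(Δφ²+q²Δλ²) = 12056.1 km
Excess = 12056.1 − 11763.3 = 292.8 ≈ 293 km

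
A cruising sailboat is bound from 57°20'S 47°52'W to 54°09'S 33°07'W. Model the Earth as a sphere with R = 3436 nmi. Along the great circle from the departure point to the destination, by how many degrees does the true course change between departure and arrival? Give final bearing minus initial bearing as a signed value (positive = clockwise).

-12.2°

At departure: θ₁ = atan2(sin Δλ cos φ₂, cos φ₁ sin φ₂ − sin φ₁ cos φ₂ cos Δλ) = 75.24°
At arrival: θ₂ = atan2(sin Δλ cos φ₁, −cos φ₂ sin φ₁ + sin φ₂ cos φ₁ cos Δλ) = 63.02°
Δθ = θ₂ − θ₁ = -12.2°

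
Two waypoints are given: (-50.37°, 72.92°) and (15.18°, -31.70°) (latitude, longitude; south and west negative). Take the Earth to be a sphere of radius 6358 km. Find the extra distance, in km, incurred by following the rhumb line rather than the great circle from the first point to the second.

305 km

Great circle: cos σ = sin φ₁ sin φ₂ + cos φ₁ cos φ₂ cos Δλ,  σ = 1.9359 rad → d_gc = 12308.5 km
Rhumb line: Δψ = +1.2889, q = Δφ/Δψ = 0.8877, d_rh = R√(Δφ²+q²Δλ²) = 12613.8 km
Excess = 12613.8 − 12308.5 = 305.3 ≈ 305 km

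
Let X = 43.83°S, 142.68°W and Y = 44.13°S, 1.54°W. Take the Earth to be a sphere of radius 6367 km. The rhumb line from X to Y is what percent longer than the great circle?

18.8%

Great circle: σ = 1.4917 rad → d_gc = Rσ = 9497.7 km
Rhumb: Δφ = -0.0052, Δλ = +2.4634, Δψ = -0.0073, q = Δφ/Δψ = 0.7196 → d_rh = R√(Δφ²+q²Δλ²) = 11286.1 km
Excess = (11286.1 − 9497.7) / 9497.7 = 1788.4 / 9497.7 = 18.83% ≈ 18.8%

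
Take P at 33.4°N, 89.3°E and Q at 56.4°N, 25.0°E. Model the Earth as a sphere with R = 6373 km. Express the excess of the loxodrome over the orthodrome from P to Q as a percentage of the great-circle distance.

2.9%

Great circle: σ = 0.8515 rad → d_gc = Rσ = 5426.6 km
Rhumb: Δφ = +0.4014, Δλ = -1.1222, Δψ = +0.5785, q = Δφ/Δψ = 0.6939 → d_rh = R√(Δφ²+q²Δλ²) = 5583.2 km
Excess = (5583.2 − 5426.6) / 5426.6 = 156.6 / 5426.6 = 2.89% ≈ 2.9%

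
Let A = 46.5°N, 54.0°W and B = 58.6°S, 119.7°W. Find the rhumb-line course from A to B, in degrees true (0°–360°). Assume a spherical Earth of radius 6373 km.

Meridional parts: M(φ₁)=+0.9189, M(φ₂)=-1.2691 → ΔM = -2.1880;  Δλ = -1.1467 rad
tan C = Δλ / ΔM = +0.5241 → C = 207.66°

207.7°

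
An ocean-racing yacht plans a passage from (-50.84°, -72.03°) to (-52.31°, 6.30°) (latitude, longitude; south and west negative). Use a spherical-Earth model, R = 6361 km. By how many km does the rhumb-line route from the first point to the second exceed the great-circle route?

273 km

Great circle: cos σ = sin φ₁ sin φ₂ + cos φ₁ cos φ₂ cos Δλ,  σ = 0.8070 rad → d_gc = 5133.2 km
Rhumb line: Δψ = -0.0413, q = Δφ/Δψ = 0.6214, d_rh = R√(Δφ²+q²Δλ²) = 5406.5 km
Excess = 5406.5 − 5133.2 = 273.3 ≈ 273 km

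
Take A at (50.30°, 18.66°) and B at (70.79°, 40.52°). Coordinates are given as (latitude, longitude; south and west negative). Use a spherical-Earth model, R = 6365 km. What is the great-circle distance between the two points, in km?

Haversine: a = sin²(Δφ/2)+cos φ₁ cos φ₂ sin²(Δλ/2) = 0.03919;  σ = 2·atan2(√a,√(1−a))
σ = 22.836° → d = Rσ = 6365·0.39856 = 2537 km

2537 km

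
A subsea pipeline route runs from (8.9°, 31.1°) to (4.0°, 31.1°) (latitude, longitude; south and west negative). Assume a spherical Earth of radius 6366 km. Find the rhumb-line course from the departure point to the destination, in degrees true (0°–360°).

Δψ = ln[tan(π/4+φ₂/2)/tan(π/4+φ₁/2)] = -0.0861
Δλ = +0.0000 rad (taken the short way round)
course = atan2(Δλ, Δψ) = 180.00°

180.0°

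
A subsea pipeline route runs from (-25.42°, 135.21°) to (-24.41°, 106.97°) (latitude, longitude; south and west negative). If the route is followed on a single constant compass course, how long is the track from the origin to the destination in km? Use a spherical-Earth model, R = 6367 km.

2848 km

Δψ = ln[tan(π/4+φ₂/2)/tan(π/4+φ₁/2)] = +0.0194;  Δφ = +0.0176 rad,  Δλ = -0.4929 rad
q = Δφ/Δψ = 0.9069
d = R·√(Δφ² + q²Δλ²) = 6367·0.44735 = 2848 km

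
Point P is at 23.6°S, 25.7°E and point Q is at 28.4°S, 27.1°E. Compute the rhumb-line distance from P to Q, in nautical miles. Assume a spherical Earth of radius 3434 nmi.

297 nmi

Δψ = ln[tan(π/4+φ₂/2)/tan(π/4+φ₁/2)] = -0.0932;  Δφ = -0.0838 rad,  Δλ = +0.0244 rad
q = Δφ/Δψ = 0.8984
d = R·√(Δφ² + q²Δλ²) = 3434·0.08660 = 297 nmi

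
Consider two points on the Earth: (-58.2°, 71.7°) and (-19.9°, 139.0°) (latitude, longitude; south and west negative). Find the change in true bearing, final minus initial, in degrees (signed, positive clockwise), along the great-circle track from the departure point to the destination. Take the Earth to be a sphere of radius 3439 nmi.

Initial bearing θ₁ = atan2(sin Δλ cos φ₂, cos φ₁ sin φ₂ − sin φ₁ cos φ₂ cos Δλ) = 81.54°
Final bearing θ₂ = (initial bearing from the destination back to the start) + 180° = 33.66°
Δθ = θ₂ − θ₁ = -47.9°

-47.9°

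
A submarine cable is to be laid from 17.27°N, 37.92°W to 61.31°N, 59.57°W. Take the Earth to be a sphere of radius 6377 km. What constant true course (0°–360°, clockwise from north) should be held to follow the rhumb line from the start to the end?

340.3°

Meridional parts: M(φ₁)=+0.3061, M(φ₂)=+1.3636 → ΔM = +1.0575;  Δλ = -0.3779 rad
tan C = Δλ / ΔM = -0.3573 → C = 340.34°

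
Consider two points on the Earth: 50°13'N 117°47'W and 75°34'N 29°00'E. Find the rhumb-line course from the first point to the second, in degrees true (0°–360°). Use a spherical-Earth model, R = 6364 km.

Meridional parts: M(φ₁)=+1.0166, M(φ₂)=+2.0665 → ΔM = +1.0499;  Δλ = +2.5619 rad
tan C = Δλ / ΔM = +2.4400 → C = 67.71°

67.7°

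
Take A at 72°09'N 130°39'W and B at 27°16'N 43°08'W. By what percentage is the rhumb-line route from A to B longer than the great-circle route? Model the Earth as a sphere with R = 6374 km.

Great circle: σ = 1.1064 rad → d_gc = Rσ = 7052.2 km
Rhumb: Δφ = -0.7834, Δλ = +1.5275, Δψ = -1.3563, q = Δφ/Δψ = 0.5776 → d_rh = R√(Δφ²+q²Δλ²) = 7520.2 km
Excess = (7520.2 − 7052.2) / 7052.2 = 468.0 / 7052.2 = 6.64% ≈ 6.6%

6.6%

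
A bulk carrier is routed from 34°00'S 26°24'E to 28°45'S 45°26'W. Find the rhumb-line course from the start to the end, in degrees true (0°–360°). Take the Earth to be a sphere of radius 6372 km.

274.9°

Meridional parts: M(φ₁)=-0.6317, M(φ₂)=-0.5243 → ΔM = +0.1074;  Δλ = -1.2537 rad
tan C = Δλ / ΔM = -11.6747 → C = 274.90°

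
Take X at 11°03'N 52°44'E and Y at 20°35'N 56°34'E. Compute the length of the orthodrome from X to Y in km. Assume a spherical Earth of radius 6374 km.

cos σ = sin φ₁ sin φ₂ + cos φ₁ cos φ₂ cos Δλ
      = sin(11.05°)sin(20.58°) + cos(11.05°)cos(20.58°)cos(3.83°) = 0.9841
σ = 10.220° → d = Rσ = 6374·0.17837 = 1137 km

1137 km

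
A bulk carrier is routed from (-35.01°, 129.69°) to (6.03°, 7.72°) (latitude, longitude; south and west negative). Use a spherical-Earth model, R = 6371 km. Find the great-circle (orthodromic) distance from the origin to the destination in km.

Haversine: a = sin²(Δφ/2)+cos φ₁ cos φ₂ sin²(Δλ/2) = 0.74577;  σ = 2·atan2(√a,√(1−a))
σ = 119.442° → d = Rσ = 6371·2.08465 = 13281 km

13281 km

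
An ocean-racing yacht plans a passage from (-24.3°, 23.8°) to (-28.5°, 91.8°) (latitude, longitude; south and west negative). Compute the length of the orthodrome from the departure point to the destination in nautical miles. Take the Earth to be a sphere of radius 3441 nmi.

Haversine: a = sin²(Δφ/2)+cos φ₁ cos φ₂ sin²(Δλ/2) = 0.25180;  σ = 2·atan2(√a,√(1−a))
σ = 60.238° → d = Rσ = 3441·1.05135 = 3618 nmi

3618 nmi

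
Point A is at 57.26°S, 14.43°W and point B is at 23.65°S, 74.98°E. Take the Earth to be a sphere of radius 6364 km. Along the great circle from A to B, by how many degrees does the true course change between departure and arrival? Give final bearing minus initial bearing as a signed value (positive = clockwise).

Initial bearing θ₁ = atan2(sin Δλ cos φ₂, cos φ₁ sin φ₂ − sin φ₁ cos φ₂ cos Δλ) = 102.85°
Final bearing θ₂ = (initial bearing from the destination back to the start) + 180° = 35.14°
Δθ = θ₂ − θ₁ = -67.7°

-67.7°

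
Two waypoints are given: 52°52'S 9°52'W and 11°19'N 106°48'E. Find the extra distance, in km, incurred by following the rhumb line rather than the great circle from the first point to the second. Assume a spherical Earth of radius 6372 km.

554 km

Great circle: cos σ = sin φ₁ sin φ₂ + cos φ₁ cos φ₂ cos Δλ,  σ = 2.0066 rad → d_gc = 12785.8 km
Rhumb line: Δψ = +1.2898, q = Δφ/Δψ = 0.8685, d_rh = R√(Δφ²+q²Δλ²) = 13339.4 km
Excess = 13339.4 − 12785.8 = 553.6 ≈ 554 km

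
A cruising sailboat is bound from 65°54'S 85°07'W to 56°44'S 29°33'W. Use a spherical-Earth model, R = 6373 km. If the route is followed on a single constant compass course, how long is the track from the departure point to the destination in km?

Rhumb course C = atan2(Δλ, Δψ) with Δψ = ln[tan(π/4+φ₂/2)/tan(π/4+φ₁/2)] = +0.3361, Δλ = +0.9698 → C = 70.89°
d = R·|Δφ| / |cos C| = 6373·0.15999 / 0.32746 = 3114 km

3114 km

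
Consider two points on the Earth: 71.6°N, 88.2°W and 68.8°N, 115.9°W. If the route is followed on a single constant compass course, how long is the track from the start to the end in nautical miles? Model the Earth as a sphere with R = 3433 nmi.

586 nmi

Δψ = ln[tan(π/4+φ₂/2)/tan(π/4+φ₁/2)] = -0.1445;  Δφ = -0.0489 rad,  Δλ = -0.4835 rad
q = Δφ/Δψ = 0.3382
d = R·√(Δφ² + q²Δλ²) = 3433·0.17064 = 586 nmi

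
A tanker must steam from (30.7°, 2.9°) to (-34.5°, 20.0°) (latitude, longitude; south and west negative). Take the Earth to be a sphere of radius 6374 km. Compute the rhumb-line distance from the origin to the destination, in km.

7472 km

Δψ = ln[tan(π/4+φ₂/2)/tan(π/4+φ₁/2)] = -1.2057;  Δφ = -1.1380 rad,  Δλ = +0.2985 rad
q = Δφ/Δψ = 0.9438
d = R·√(Δφ² + q²Δλ²) = 6374·1.17230 = 7472 km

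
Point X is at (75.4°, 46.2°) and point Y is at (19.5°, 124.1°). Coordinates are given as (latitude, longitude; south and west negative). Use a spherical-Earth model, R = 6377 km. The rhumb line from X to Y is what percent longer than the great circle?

4.9%

Great circle: σ = 1.1887 rad → d_gc = Rσ = 7580.6 km
Rhumb: Δφ = -0.9756, Δλ = +1.3596, Δψ = -1.7078, q = Δφ/Δψ = 0.5713 → d_rh = R√(Δφ²+q²Δλ²) = 7952.5 km
Excess = (7952.5 − 7580.6) / 7580.6 = 371.9 / 7580.6 = 4.91% ≈ 4.9%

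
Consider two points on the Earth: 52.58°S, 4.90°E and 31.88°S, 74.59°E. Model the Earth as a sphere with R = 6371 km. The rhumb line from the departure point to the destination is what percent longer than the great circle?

Great circle: σ = 0.9291 rad → d_gc = Rσ = 5919.3 km
Rhumb: Δφ = +0.3613, Δλ = +1.2163, Δψ = +0.4951, q = Δφ/Δψ = 0.7296 → d_rh = R√(Δφ²+q²Δλ²) = 6104.7 km
Excess = (6104.7 − 5919.3) / 5919.3 = 185.4 / 5919.3 = 3.13% ≈ 3.1%

3.1%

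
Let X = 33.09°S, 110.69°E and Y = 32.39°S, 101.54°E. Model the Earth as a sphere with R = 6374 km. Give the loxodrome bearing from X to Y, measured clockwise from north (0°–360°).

Δψ = ln[tan(π/4+φ₂/2)/tan(π/4+φ₁/2)] = +0.0145
Δλ = -0.1597 rad (taken the short way round)
course = atan2(Δλ, Δψ) = 275.20°

275.2°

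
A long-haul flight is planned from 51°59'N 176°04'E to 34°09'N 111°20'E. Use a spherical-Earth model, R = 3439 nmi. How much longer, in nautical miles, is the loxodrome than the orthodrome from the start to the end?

80 nmi

Great circle: cos σ = sin φ₁ sin φ₂ + cos φ₁ cos φ₂ cos Δλ,  σ = 0.8502 rad → d_gc = 2923.9 nmi
Rhumb line: Δψ = -0.4309, q = Δφ/Δψ = 0.7224, d_rh = R√(Δφ²+q²Δλ²) = 3003.9 nmi
Excess = 3003.9 − 2923.9 = 80.0 ≈ 80 nmi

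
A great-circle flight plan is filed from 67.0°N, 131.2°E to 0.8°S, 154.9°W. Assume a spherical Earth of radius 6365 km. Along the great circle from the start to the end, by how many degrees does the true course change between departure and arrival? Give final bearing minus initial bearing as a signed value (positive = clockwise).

+52.7°

At departure: θ₁ = atan2(sin Δλ cos φ₂, cos φ₁ sin φ₂ − sin φ₁ cos φ₂ cos Δλ) = 105.18°
At arrival: θ₂ = atan2(sin Δλ cos φ₁, −cos φ₂ sin φ₁ + sin φ₂ cos φ₁ cos Δλ) = 157.84°
Δθ = θ₂ − θ₁ = +52.7°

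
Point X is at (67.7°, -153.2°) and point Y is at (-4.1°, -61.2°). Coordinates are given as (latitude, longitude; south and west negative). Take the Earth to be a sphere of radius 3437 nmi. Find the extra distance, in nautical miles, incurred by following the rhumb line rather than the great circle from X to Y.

260 nmi

Great circle: cos σ = sin φ₁ sin φ₂ + cos φ₁ cos φ₂ cos Δλ,  σ = 1.6502 rad → d_gc = 5671.9 nmi
Rhumb line: Δψ = -1.6957, q = Δφ/Δψ = 0.7390, d_rh = R√(Δφ²+q²Δλ²) = 5931.7 nmi
Excess = 5931.7 − 5671.9 = 259.8 ≈ 260 nmi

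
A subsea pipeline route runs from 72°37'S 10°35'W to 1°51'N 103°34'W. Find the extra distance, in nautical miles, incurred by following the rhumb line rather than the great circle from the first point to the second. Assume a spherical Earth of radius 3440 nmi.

Great circle: cos σ = sin φ₁ sin φ₂ + cos φ₁ cos φ₂ cos Δλ,  σ = 1.6172 rad → d_gc = 5563.0 nmi
Rhumb line: Δψ = +1.9104, q = Δφ/Δψ = 0.6803, d_rh = R√(Δφ²+q²Δλ²) = 5866.3 nmi
Excess = 5866.3 − 5563.0 = 303.3 ≈ 303 nmi

303 nmi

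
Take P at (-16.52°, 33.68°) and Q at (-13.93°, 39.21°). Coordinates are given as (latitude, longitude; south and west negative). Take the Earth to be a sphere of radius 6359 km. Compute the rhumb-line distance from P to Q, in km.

Rhumb course C = atan2(Δλ, Δψ) with Δψ = ln[tan(π/4+φ₂/2)/tan(π/4+φ₁/2)] = +0.0469, Δλ = +0.0965 → C = 64.11°
d = R·|Δφ| / |cos C| = 6359·0.04520 / 0.43670 = 658 km

658 km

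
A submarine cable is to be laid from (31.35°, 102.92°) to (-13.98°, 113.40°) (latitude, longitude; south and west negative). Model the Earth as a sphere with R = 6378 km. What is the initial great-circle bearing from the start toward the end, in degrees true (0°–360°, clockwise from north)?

165.9°

θ = atan2( sin Δλ·cos φ₂ ,  cos φ₁ sin φ₂ − sin φ₁ cos φ₂ cos Δλ )
  = atan2(+0.1765, -0.7027) = 165.90°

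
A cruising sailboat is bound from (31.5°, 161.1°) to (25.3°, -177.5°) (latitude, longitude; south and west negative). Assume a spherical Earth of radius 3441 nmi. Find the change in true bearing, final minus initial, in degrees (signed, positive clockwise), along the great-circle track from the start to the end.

+10.3°

Initial bearing θ₁ = atan2(sin Δλ cos φ₂, cos φ₁ sin φ₂ − sin φ₁ cos φ₂ cos Δλ) = 102.88°
Final bearing θ₂ = (initial bearing from the destination back to the start) + 180° = 113.17°
Δθ = θ₂ − θ₁ = +10.3°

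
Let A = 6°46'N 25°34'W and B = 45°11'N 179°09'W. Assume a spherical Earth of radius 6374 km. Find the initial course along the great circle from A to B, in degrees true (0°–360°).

θ = atan2( sin Δλ·cos φ₂ ,  cos φ₁ sin φ₂ − sin φ₁ cos φ₂ cos Δλ )
  = atan2(-0.3136, +0.7788) = 338.07°

338.1°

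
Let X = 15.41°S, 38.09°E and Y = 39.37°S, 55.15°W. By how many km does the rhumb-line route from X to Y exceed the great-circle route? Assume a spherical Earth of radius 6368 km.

Great circle: cos σ = sin φ₁ sin φ₂ + cos φ₁ cos φ₂ cos Δλ,  σ = 1.4440 rad → d_gc = 9195.54 km
Rhumb line: Δψ = -0.4764, q = Δφ/Δψ = 0.8779, d_rh = R√(Δφ²+q²Δλ²) = 9478.96 km
Excess = 9478.96 − 9195.54 = 283.42 ≈ 283 km

283 km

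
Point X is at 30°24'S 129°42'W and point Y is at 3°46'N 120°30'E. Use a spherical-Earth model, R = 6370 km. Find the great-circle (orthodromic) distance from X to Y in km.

12113 km

Haversine: a = sin²(Δφ/2)+cos φ₁ cos φ₂ sin²(Δλ/2) = 0.66239;  σ = 2·atan2(√a,√(1−a))
σ = 108.952° → d = Rσ = 6370·1.90157 = 12113 km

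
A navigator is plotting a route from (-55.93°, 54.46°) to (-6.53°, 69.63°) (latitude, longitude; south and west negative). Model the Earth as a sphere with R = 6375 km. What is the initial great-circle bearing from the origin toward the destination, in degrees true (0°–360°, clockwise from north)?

θ = atan2( sin Δλ·cos φ₂ ,  cos φ₁ sin φ₂ − sin φ₁ cos φ₂ cos Δλ )
  = atan2(+0.2600, +0.7306) = 19.59°

19.6°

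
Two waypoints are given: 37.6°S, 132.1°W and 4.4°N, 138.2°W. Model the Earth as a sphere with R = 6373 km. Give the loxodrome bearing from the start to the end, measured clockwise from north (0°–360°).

352.3°

Δψ = ln[tan(π/4+φ₂/2)/tan(π/4+φ₁/2)] = +0.7860
Δλ = -0.1065 rad (taken the short way round)
course = atan2(Δλ, Δψ) = 352.29°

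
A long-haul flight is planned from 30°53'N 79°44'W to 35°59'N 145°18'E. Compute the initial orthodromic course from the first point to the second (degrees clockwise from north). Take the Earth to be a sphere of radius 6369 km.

θ = atan2( sin Δλ·cos φ₂ ,  cos φ₁ sin φ₂ − sin φ₁ cos φ₂ cos Δλ )
  = atan2(-0.5725, +0.7978) = 324.34°

324.3°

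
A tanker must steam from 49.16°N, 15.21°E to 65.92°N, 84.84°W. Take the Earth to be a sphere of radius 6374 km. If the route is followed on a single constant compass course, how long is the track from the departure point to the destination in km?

Rhumb course C = atan2(Δλ, Δψ) with Δψ = ln[tan(π/4+φ₂/2)/tan(π/4+φ₁/2)] = +0.5570, Δλ = -1.7462 → C = 287.69°
d = R·|Δφ| / |cos C| = 6374·0.29252 / 0.30392 = 6135 km

6135 km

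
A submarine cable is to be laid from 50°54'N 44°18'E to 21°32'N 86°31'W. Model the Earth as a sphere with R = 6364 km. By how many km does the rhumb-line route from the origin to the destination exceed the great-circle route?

1282 km

Great circle: cos σ = sin φ₁ sin φ₂ + cos φ₁ cos φ₂ cos Δλ,  σ = 1.6696 rad → d_gc = 10625.2 km
Rhumb line: Δψ = -0.6504, q = Δφ/Δψ = 0.7881, d_rh = R√(Δφ²+q²Δλ²) = 11906.8 km
Excess = 11906.8 − 10625.2 = 1281.6 ≈ 1282 km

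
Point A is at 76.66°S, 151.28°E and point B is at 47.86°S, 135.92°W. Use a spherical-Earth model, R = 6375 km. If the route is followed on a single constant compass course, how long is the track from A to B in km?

Δψ = ln[tan(π/4+φ₂/2)/tan(π/4+φ₁/2)] = +1.1923;  Δφ = +0.5027 rad,  Δλ = +1.2706 rad
q = Δφ/Δψ = 0.4216
d = R·√(Δφ² + q²Δλ²) = 6375·0.73459 = 4683 km

4683 km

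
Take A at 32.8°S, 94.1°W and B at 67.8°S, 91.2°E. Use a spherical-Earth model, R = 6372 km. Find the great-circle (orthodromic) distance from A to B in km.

cos σ = sin φ₁ sin φ₂ + cos φ₁ cos φ₂ cos Δλ
      = sin(-32.80°)sin(-67.80°) + cos(-32.80°)cos(-67.80°)cos(-174.70°) = 0.1853
σ = 79.321° → d = Rσ = 6372·1.38441 = 8821 km

8821 km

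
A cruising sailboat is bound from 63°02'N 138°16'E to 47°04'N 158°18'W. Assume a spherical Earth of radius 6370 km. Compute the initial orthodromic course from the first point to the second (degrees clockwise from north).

84.3°

θ = atan2( sin Δλ·cos φ₂ ,  cos φ₁ sin φ₂ − sin φ₁ cos φ₂ cos Δλ )
  = atan2(+0.6092, +0.0605) = 84.33°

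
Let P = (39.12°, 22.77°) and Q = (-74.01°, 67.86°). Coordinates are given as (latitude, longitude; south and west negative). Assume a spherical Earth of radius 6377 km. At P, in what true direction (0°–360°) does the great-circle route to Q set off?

θ = atan2( sin Δλ·cos φ₂ ,  cos φ₁ sin φ₂ − sin φ₁ cos φ₂ cos Δλ )
  = atan2(+0.1951, -0.8685) = 167.34°

167.3°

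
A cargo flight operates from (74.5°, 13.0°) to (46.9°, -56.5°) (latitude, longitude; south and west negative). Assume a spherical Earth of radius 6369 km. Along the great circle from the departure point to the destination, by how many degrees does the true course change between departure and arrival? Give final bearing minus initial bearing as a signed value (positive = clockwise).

-63.8°

At departure: θ₁ = atan2(sin Δλ cos φ₂, cos φ₁ sin φ₂ − sin φ₁ cos φ₂ cos Δλ) = 266.83°
At arrival: θ₂ = atan2(sin Δλ cos φ₁, −cos φ₂ sin φ₁ + sin φ₂ cos φ₁ cos Δλ) = 202.99°
Δθ = θ₂ − θ₁ = -63.8°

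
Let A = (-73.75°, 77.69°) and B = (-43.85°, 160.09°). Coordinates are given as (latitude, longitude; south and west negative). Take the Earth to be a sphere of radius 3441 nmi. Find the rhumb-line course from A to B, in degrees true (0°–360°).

Δψ = ln[tan(π/4+φ₂/2)/tan(π/4+φ₁/2)] = +1.0933
Δλ = +1.4382 rad (taken the short way round)
course = atan2(Δλ, Δψ) = 52.76°

52.8°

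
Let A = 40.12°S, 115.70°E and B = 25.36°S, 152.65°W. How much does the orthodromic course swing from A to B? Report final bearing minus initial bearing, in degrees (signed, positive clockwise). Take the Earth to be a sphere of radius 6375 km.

-58.6°

Initial bearing θ₁ = atan2(sin Δλ cos φ₂, cos φ₁ sin φ₂ − sin φ₁ cos φ₂ cos Δλ) = 110.87°
Final bearing θ₂ = (initial bearing from the destination back to the start) + 180° = 52.26°
Δθ = θ₂ − θ₁ = -58.6°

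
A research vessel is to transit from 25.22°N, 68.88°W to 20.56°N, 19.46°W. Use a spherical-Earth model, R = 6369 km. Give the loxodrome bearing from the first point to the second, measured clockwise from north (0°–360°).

Meridional parts: M(φ₁)=+0.4551, M(φ₂)=+0.3668 → ΔM = -0.0883;  Δλ = +0.8625 rad
tan C = Δλ / ΔM = -9.7664 → C = 95.85°

95.8°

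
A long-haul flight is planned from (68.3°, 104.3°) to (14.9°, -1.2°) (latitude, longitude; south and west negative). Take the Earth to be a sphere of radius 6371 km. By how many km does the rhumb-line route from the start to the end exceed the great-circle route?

Great circle: cos σ = sin φ₁ sin φ₂ + cos φ₁ cos φ₂ cos Δλ,  σ = 1.4269 rad → d_gc = 9090.6 km
Rhumb line: Δψ = -1.3890, q = Δφ/Δψ = 0.6710, d_rh = R√(Δφ²+q²Δλ²) = 9860.0 km
Excess = 9860.0 − 9090.6 = 769.4 ≈ 769 km

769 km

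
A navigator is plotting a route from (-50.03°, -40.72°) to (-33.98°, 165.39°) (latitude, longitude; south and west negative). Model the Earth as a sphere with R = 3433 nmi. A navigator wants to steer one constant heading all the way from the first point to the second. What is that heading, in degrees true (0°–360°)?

Meridional parts: M(φ₁)=-1.0115, M(φ₂)=-0.6312 → ΔM = +0.3803;  Δλ = -2.6859 rad
tan C = Δλ / ΔM = -7.0633 → C = 278.06°

278.1°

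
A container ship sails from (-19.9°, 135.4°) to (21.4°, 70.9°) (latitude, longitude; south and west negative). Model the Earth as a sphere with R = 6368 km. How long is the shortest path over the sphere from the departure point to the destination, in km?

cos σ = sin φ₁ sin φ₂ + cos φ₁ cos φ₂ cos Δλ
      = sin(-19.90°)sin(21.40°) + cos(-19.90°)cos(21.40°)cos(-64.50°) = 0.2527
σ = 75.363° → d = Rσ = 6368·1.31533 = 8376 km

8376 km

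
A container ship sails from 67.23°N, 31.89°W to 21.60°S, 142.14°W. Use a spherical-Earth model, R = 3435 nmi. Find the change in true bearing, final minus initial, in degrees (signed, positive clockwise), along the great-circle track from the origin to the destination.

Initial bearing θ₁ = atan2(sin Δλ cos φ₂, cos φ₁ sin φ₂ − sin φ₁ cos φ₂ cos Δλ) = 280.03°
Final bearing θ₂ = (initial bearing from the destination back to the start) + 180° = 204.20°
Δθ = θ₂ − θ₁ = -75.8°

-75.8°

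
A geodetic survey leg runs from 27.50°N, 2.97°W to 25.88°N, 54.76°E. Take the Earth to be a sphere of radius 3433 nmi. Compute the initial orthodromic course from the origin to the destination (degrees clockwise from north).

77.7°

θ = atan2( sin Δλ·cos φ₂ ,  cos φ₁ sin φ₂ − sin φ₁ cos φ₂ cos Δλ )
  = atan2(+0.7607, +0.1654) = 77.74°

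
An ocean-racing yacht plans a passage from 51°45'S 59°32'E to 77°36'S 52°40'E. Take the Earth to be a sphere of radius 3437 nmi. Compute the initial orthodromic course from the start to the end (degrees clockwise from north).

183.4°

N = sin Δλ·cos φ₂ = -0.0257;  D = cos φ₁ sin φ₂ − sin φ₁ cos φ₂ cos Δλ = -0.4372
initial course = atan2(N, D) = 183.36°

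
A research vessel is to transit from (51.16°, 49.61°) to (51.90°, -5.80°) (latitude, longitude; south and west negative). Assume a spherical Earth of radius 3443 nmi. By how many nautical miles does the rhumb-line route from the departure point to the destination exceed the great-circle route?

51 nmi

Great circle: cos σ = sin φ₁ sin φ₂ + cos φ₁ cos φ₂ cos Δλ,  σ = 0.5870 rad → d_gc = 2020.9 nmi
Rhumb line: Δψ = +0.0208, q = Δφ/Δψ = 0.6221, d_rh = R√(Δφ²+q²Δλ²) = 2071.8 nmi
Excess = 2071.8 − 2020.9 = 50.9 ≈ 51 nmi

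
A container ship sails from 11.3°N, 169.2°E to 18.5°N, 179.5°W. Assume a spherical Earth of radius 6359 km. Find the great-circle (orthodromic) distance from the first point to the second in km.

1451 km

cos σ = sin φ₁ sin φ₂ + cos φ₁ cos φ₂ cos Δλ
      = sin(11.30°)sin(18.50°) + cos(11.30°)cos(18.50°)cos(11.30°) = 0.9741
σ = 13.072° → d = Rσ = 6359·0.22815 = 1451 km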